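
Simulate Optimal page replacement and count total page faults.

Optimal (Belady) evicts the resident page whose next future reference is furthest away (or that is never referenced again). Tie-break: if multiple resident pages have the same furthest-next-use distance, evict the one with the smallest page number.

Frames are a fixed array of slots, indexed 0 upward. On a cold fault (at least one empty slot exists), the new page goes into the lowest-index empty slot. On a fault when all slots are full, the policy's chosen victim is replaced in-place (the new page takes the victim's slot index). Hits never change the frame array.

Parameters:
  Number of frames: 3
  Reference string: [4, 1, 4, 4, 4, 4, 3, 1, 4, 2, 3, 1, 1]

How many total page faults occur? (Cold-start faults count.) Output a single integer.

Step 0: ref 4 → FAULT, frames=[4,-,-]
Step 1: ref 1 → FAULT, frames=[4,1,-]
Step 2: ref 4 → HIT, frames=[4,1,-]
Step 3: ref 4 → HIT, frames=[4,1,-]
Step 4: ref 4 → HIT, frames=[4,1,-]
Step 5: ref 4 → HIT, frames=[4,1,-]
Step 6: ref 3 → FAULT, frames=[4,1,3]
Step 7: ref 1 → HIT, frames=[4,1,3]
Step 8: ref 4 → HIT, frames=[4,1,3]
Step 9: ref 2 → FAULT (evict 4), frames=[2,1,3]
Step 10: ref 3 → HIT, frames=[2,1,3]
Step 11: ref 1 → HIT, frames=[2,1,3]
Step 12: ref 1 → HIT, frames=[2,1,3]
Total faults: 4

Answer: 4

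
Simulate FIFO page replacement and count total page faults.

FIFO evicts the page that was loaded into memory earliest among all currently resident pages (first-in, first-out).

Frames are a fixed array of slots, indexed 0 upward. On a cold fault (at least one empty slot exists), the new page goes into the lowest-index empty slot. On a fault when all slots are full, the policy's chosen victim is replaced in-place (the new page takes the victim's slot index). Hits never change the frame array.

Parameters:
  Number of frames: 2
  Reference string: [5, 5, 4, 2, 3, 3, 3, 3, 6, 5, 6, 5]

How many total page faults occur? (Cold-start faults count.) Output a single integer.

Answer: 6

Derivation:
Step 0: ref 5 → FAULT, frames=[5,-]
Step 1: ref 5 → HIT, frames=[5,-]
Step 2: ref 4 → FAULT, frames=[5,4]
Step 3: ref 2 → FAULT (evict 5), frames=[2,4]
Step 4: ref 3 → FAULT (evict 4), frames=[2,3]
Step 5: ref 3 → HIT, frames=[2,3]
Step 6: ref 3 → HIT, frames=[2,3]
Step 7: ref 3 → HIT, frames=[2,3]
Step 8: ref 6 → FAULT (evict 2), frames=[6,3]
Step 9: ref 5 → FAULT (evict 3), frames=[6,5]
Step 10: ref 6 → HIT, frames=[6,5]
Step 11: ref 5 → HIT, frames=[6,5]
Total faults: 6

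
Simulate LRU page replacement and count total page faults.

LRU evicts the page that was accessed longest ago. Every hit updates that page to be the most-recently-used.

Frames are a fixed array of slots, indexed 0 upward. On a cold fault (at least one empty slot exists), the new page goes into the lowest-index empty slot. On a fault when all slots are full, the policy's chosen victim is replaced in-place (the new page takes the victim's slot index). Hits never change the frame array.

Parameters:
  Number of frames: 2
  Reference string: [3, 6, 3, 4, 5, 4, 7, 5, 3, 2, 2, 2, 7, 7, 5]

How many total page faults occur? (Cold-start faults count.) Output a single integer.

Answer: 10

Derivation:
Step 0: ref 3 → FAULT, frames=[3,-]
Step 1: ref 6 → FAULT, frames=[3,6]
Step 2: ref 3 → HIT, frames=[3,6]
Step 3: ref 4 → FAULT (evict 6), frames=[3,4]
Step 4: ref 5 → FAULT (evict 3), frames=[5,4]
Step 5: ref 4 → HIT, frames=[5,4]
Step 6: ref 7 → FAULT (evict 5), frames=[7,4]
Step 7: ref 5 → FAULT (evict 4), frames=[7,5]
Step 8: ref 3 → FAULT (evict 7), frames=[3,5]
Step 9: ref 2 → FAULT (evict 5), frames=[3,2]
Step 10: ref 2 → HIT, frames=[3,2]
Step 11: ref 2 → HIT, frames=[3,2]
Step 12: ref 7 → FAULT (evict 3), frames=[7,2]
Step 13: ref 7 → HIT, frames=[7,2]
Step 14: ref 5 → FAULT (evict 2), frames=[7,5]
Total faults: 10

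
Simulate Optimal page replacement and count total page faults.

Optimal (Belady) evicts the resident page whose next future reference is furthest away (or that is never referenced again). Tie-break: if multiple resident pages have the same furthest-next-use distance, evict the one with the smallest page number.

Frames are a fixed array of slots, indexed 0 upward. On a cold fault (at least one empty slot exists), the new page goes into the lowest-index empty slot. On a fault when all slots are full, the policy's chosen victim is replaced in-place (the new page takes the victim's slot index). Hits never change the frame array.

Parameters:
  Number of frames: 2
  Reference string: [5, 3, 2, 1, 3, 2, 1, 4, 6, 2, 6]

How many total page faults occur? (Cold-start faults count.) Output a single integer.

Answer: 7

Derivation:
Step 0: ref 5 → FAULT, frames=[5,-]
Step 1: ref 3 → FAULT, frames=[5,3]
Step 2: ref 2 → FAULT (evict 5), frames=[2,3]
Step 3: ref 1 → FAULT (evict 2), frames=[1,3]
Step 4: ref 3 → HIT, frames=[1,3]
Step 5: ref 2 → FAULT (evict 3), frames=[1,2]
Step 6: ref 1 → HIT, frames=[1,2]
Step 7: ref 4 → FAULT (evict 1), frames=[4,2]
Step 8: ref 6 → FAULT (evict 4), frames=[6,2]
Step 9: ref 2 → HIT, frames=[6,2]
Step 10: ref 6 → HIT, frames=[6,2]
Total faults: 7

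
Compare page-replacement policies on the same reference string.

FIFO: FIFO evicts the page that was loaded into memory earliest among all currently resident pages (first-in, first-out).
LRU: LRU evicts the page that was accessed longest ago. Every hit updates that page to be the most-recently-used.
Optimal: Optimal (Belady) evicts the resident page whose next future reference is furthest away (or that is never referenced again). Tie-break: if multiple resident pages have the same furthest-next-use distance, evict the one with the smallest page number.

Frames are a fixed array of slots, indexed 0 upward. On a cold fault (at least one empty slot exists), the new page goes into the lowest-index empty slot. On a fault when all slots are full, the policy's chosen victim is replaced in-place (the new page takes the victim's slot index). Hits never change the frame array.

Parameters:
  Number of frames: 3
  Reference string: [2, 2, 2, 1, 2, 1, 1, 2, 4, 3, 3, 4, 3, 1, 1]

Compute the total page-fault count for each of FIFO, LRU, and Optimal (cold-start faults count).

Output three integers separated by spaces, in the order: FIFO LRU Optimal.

--- FIFO ---
  step 0: ref 2 -> FAULT, frames=[2,-,-] (faults so far: 1)
  step 1: ref 2 -> HIT, frames=[2,-,-] (faults so far: 1)
  step 2: ref 2 -> HIT, frames=[2,-,-] (faults so far: 1)
  step 3: ref 1 -> FAULT, frames=[2,1,-] (faults so far: 2)
  step 4: ref 2 -> HIT, frames=[2,1,-] (faults so far: 2)
  step 5: ref 1 -> HIT, frames=[2,1,-] (faults so far: 2)
  step 6: ref 1 -> HIT, frames=[2,1,-] (faults so far: 2)
  step 7: ref 2 -> HIT, frames=[2,1,-] (faults so far: 2)
  step 8: ref 4 -> FAULT, frames=[2,1,4] (faults so far: 3)
  step 9: ref 3 -> FAULT, evict 2, frames=[3,1,4] (faults so far: 4)
  step 10: ref 3 -> HIT, frames=[3,1,4] (faults so far: 4)
  step 11: ref 4 -> HIT, frames=[3,1,4] (faults so far: 4)
  step 12: ref 3 -> HIT, frames=[3,1,4] (faults so far: 4)
  step 13: ref 1 -> HIT, frames=[3,1,4] (faults so far: 4)
  step 14: ref 1 -> HIT, frames=[3,1,4] (faults so far: 4)
  FIFO total faults: 4
--- LRU ---
  step 0: ref 2 -> FAULT, frames=[2,-,-] (faults so far: 1)
  step 1: ref 2 -> HIT, frames=[2,-,-] (faults so far: 1)
  step 2: ref 2 -> HIT, frames=[2,-,-] (faults so far: 1)
  step 3: ref 1 -> FAULT, frames=[2,1,-] (faults so far: 2)
  step 4: ref 2 -> HIT, frames=[2,1,-] (faults so far: 2)
  step 5: ref 1 -> HIT, frames=[2,1,-] (faults so far: 2)
  step 6: ref 1 -> HIT, frames=[2,1,-] (faults so far: 2)
  step 7: ref 2 -> HIT, frames=[2,1,-] (faults so far: 2)
  step 8: ref 4 -> FAULT, frames=[2,1,4] (faults so far: 3)
  step 9: ref 3 -> FAULT, evict 1, frames=[2,3,4] (faults so far: 4)
  step 10: ref 3 -> HIT, frames=[2,3,4] (faults so far: 4)
  step 11: ref 4 -> HIT, frames=[2,3,4] (faults so far: 4)
  step 12: ref 3 -> HIT, frames=[2,3,4] (faults so far: 4)
  step 13: ref 1 -> FAULT, evict 2, frames=[1,3,4] (faults so far: 5)
  step 14: ref 1 -> HIT, frames=[1,3,4] (faults so far: 5)
  LRU total faults: 5
--- Optimal ---
  step 0: ref 2 -> FAULT, frames=[2,-,-] (faults so far: 1)
  step 1: ref 2 -> HIT, frames=[2,-,-] (faults so far: 1)
  step 2: ref 2 -> HIT, frames=[2,-,-] (faults so far: 1)
  step 3: ref 1 -> FAULT, frames=[2,1,-] (faults so far: 2)
  step 4: ref 2 -> HIT, frames=[2,1,-] (faults so far: 2)
  step 5: ref 1 -> HIT, frames=[2,1,-] (faults so far: 2)
  step 6: ref 1 -> HIT, frames=[2,1,-] (faults so far: 2)
  step 7: ref 2 -> HIT, frames=[2,1,-] (faults so far: 2)
  step 8: ref 4 -> FAULT, frames=[2,1,4] (faults so far: 3)
  step 9: ref 3 -> FAULT, evict 2, frames=[3,1,4] (faults so far: 4)
  step 10: ref 3 -> HIT, frames=[3,1,4] (faults so far: 4)
  step 11: ref 4 -> HIT, frames=[3,1,4] (faults so far: 4)
  step 12: ref 3 -> HIT, frames=[3,1,4] (faults so far: 4)
  step 13: ref 1 -> HIT, frames=[3,1,4] (faults so far: 4)
  step 14: ref 1 -> HIT, frames=[3,1,4] (faults so far: 4)
  Optimal total faults: 4

Answer: 4 5 4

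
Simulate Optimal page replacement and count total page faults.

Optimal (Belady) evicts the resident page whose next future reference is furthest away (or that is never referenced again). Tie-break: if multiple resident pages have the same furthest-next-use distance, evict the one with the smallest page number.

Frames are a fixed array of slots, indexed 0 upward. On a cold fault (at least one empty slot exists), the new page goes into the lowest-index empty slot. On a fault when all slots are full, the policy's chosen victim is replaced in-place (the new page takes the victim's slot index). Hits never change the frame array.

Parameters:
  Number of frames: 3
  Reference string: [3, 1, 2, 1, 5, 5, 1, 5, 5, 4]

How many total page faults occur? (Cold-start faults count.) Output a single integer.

Answer: 5

Derivation:
Step 0: ref 3 → FAULT, frames=[3,-,-]
Step 1: ref 1 → FAULT, frames=[3,1,-]
Step 2: ref 2 → FAULT, frames=[3,1,2]
Step 3: ref 1 → HIT, frames=[3,1,2]
Step 4: ref 5 → FAULT (evict 2), frames=[3,1,5]
Step 5: ref 5 → HIT, frames=[3,1,5]
Step 6: ref 1 → HIT, frames=[3,1,5]
Step 7: ref 5 → HIT, frames=[3,1,5]
Step 8: ref 5 → HIT, frames=[3,1,5]
Step 9: ref 4 → FAULT (evict 1), frames=[3,4,5]
Total faults: 5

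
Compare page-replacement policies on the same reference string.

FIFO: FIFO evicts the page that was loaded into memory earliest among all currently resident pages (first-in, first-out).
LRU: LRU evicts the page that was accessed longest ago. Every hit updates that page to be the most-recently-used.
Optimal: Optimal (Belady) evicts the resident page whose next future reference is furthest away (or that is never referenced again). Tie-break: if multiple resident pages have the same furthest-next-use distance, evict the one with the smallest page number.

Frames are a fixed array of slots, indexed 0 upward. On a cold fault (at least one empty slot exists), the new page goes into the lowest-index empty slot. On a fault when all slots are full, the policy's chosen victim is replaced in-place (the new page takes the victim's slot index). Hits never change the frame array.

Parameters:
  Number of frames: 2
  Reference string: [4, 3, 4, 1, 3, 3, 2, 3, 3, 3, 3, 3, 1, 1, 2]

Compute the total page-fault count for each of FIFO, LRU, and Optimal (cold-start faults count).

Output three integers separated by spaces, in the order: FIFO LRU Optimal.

Answer: 7 7 5

Derivation:
--- FIFO ---
  step 0: ref 4 -> FAULT, frames=[4,-] (faults so far: 1)
  step 1: ref 3 -> FAULT, frames=[4,3] (faults so far: 2)
  step 2: ref 4 -> HIT, frames=[4,3] (faults so far: 2)
  step 3: ref 1 -> FAULT, evict 4, frames=[1,3] (faults so far: 3)
  step 4: ref 3 -> HIT, frames=[1,3] (faults so far: 3)
  step 5: ref 3 -> HIT, frames=[1,3] (faults so far: 3)
  step 6: ref 2 -> FAULT, evict 3, frames=[1,2] (faults so far: 4)
  step 7: ref 3 -> FAULT, evict 1, frames=[3,2] (faults so far: 5)
  step 8: ref 3 -> HIT, frames=[3,2] (faults so far: 5)
  step 9: ref 3 -> HIT, frames=[3,2] (faults so far: 5)
  step 10: ref 3 -> HIT, frames=[3,2] (faults so far: 5)
  step 11: ref 3 -> HIT, frames=[3,2] (faults so far: 5)
  step 12: ref 1 -> FAULT, evict 2, frames=[3,1] (faults so far: 6)
  step 13: ref 1 -> HIT, frames=[3,1] (faults so far: 6)
  step 14: ref 2 -> FAULT, evict 3, frames=[2,1] (faults so far: 7)
  FIFO total faults: 7
--- LRU ---
  step 0: ref 4 -> FAULT, frames=[4,-] (faults so far: 1)
  step 1: ref 3 -> FAULT, frames=[4,3] (faults so far: 2)
  step 2: ref 4 -> HIT, frames=[4,3] (faults so far: 2)
  step 3: ref 1 -> FAULT, evict 3, frames=[4,1] (faults so far: 3)
  step 4: ref 3 -> FAULT, evict 4, frames=[3,1] (faults so far: 4)
  step 5: ref 3 -> HIT, frames=[3,1] (faults so far: 4)
  step 6: ref 2 -> FAULT, evict 1, frames=[3,2] (faults so far: 5)
  step 7: ref 3 -> HIT, frames=[3,2] (faults so far: 5)
  step 8: ref 3 -> HIT, frames=[3,2] (faults so far: 5)
  step 9: ref 3 -> HIT, frames=[3,2] (faults so far: 5)
  step 10: ref 3 -> HIT, frames=[3,2] (faults so far: 5)
  step 11: ref 3 -> HIT, frames=[3,2] (faults so far: 5)
  step 12: ref 1 -> FAULT, evict 2, frames=[3,1] (faults so far: 6)
  step 13: ref 1 -> HIT, frames=[3,1] (faults so far: 6)
  step 14: ref 2 -> FAULT, evict 3, frames=[2,1] (faults so far: 7)
  LRU total faults: 7
--- Optimal ---
  step 0: ref 4 -> FAULT, frames=[4,-] (faults so far: 1)
  step 1: ref 3 -> FAULT, frames=[4,3] (faults so far: 2)
  step 2: ref 4 -> HIT, frames=[4,3] (faults so far: 2)
  step 3: ref 1 -> FAULT, evict 4, frames=[1,3] (faults so far: 3)
  step 4: ref 3 -> HIT, frames=[1,3] (faults so far: 3)
  step 5: ref 3 -> HIT, frames=[1,3] (faults so far: 3)
  step 6: ref 2 -> FAULT, evict 1, frames=[2,3] (faults so far: 4)
  step 7: ref 3 -> HIT, frames=[2,3] (faults so far: 4)
  step 8: ref 3 -> HIT, frames=[2,3] (faults so far: 4)
  step 9: ref 3 -> HIT, frames=[2,3] (faults so far: 4)
  step 10: ref 3 -> HIT, frames=[2,3] (faults so far: 4)
  step 11: ref 3 -> HIT, frames=[2,3] (faults so far: 4)
  step 12: ref 1 -> FAULT, evict 3, frames=[2,1] (faults so far: 5)
  step 13: ref 1 -> HIT, frames=[2,1] (faults so far: 5)
  step 14: ref 2 -> HIT, frames=[2,1] (faults so far: 5)
  Optimal total faults: 5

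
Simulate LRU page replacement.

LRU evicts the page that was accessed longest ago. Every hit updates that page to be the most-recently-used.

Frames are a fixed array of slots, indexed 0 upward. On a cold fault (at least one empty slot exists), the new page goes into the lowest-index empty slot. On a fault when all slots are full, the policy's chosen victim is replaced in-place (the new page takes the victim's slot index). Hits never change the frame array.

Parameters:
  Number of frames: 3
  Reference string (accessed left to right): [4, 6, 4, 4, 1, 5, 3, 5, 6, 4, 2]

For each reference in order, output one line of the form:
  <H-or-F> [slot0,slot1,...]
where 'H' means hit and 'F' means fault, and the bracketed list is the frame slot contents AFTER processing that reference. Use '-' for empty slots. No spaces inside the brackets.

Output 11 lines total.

F [4,-,-]
F [4,6,-]
H [4,6,-]
H [4,6,-]
F [4,6,1]
F [4,5,1]
F [3,5,1]
H [3,5,1]
F [3,5,6]
F [4,5,6]
F [4,2,6]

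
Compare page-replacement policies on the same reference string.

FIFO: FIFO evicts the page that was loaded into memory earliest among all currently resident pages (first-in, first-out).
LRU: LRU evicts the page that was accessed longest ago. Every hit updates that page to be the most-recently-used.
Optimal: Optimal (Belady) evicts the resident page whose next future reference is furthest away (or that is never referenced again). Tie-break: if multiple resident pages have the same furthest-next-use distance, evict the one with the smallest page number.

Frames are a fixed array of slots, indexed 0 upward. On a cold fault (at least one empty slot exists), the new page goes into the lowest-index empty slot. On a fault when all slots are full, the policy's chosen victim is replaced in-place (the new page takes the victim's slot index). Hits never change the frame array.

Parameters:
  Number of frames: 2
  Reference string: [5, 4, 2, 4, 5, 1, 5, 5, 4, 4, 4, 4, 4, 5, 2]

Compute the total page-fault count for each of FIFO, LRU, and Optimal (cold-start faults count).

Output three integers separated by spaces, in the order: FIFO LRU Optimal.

--- FIFO ---
  step 0: ref 5 -> FAULT, frames=[5,-] (faults so far: 1)
  step 1: ref 4 -> FAULT, frames=[5,4] (faults so far: 2)
  step 2: ref 2 -> FAULT, evict 5, frames=[2,4] (faults so far: 3)
  step 3: ref 4 -> HIT, frames=[2,4] (faults so far: 3)
  step 4: ref 5 -> FAULT, evict 4, frames=[2,5] (faults so far: 4)
  step 5: ref 1 -> FAULT, evict 2, frames=[1,5] (faults so far: 5)
  step 6: ref 5 -> HIT, frames=[1,5] (faults so far: 5)
  step 7: ref 5 -> HIT, frames=[1,5] (faults so far: 5)
  step 8: ref 4 -> FAULT, evict 5, frames=[1,4] (faults so far: 6)
  step 9: ref 4 -> HIT, frames=[1,4] (faults so far: 6)
  step 10: ref 4 -> HIT, frames=[1,4] (faults so far: 6)
  step 11: ref 4 -> HIT, frames=[1,4] (faults so far: 6)
  step 12: ref 4 -> HIT, frames=[1,4] (faults so far: 6)
  step 13: ref 5 -> FAULT, evict 1, frames=[5,4] (faults so far: 7)
  step 14: ref 2 -> FAULT, evict 4, frames=[5,2] (faults so far: 8)
  FIFO total faults: 8
--- LRU ---
  step 0: ref 5 -> FAULT, frames=[5,-] (faults so far: 1)
  step 1: ref 4 -> FAULT, frames=[5,4] (faults so far: 2)
  step 2: ref 2 -> FAULT, evict 5, frames=[2,4] (faults so far: 3)
  step 3: ref 4 -> HIT, frames=[2,4] (faults so far: 3)
  step 4: ref 5 -> FAULT, evict 2, frames=[5,4] (faults so far: 4)
  step 5: ref 1 -> FAULT, evict 4, frames=[5,1] (faults so far: 5)
  step 6: ref 5 -> HIT, frames=[5,1] (faults so far: 5)
  step 7: ref 5 -> HIT, frames=[5,1] (faults so far: 5)
  step 8: ref 4 -> FAULT, evict 1, frames=[5,4] (faults so far: 6)
  step 9: ref 4 -> HIT, frames=[5,4] (faults so far: 6)
  step 10: ref 4 -> HIT, frames=[5,4] (faults so far: 6)
  step 11: ref 4 -> HIT, frames=[5,4] (faults so far: 6)
  step 12: ref 4 -> HIT, frames=[5,4] (faults so far: 6)
  step 13: ref 5 -> HIT, frames=[5,4] (faults so far: 6)
  step 14: ref 2 -> FAULT, evict 4, frames=[5,2] (faults so far: 7)
  LRU total faults: 7
--- Optimal ---
  step 0: ref 5 -> FAULT, frames=[5,-] (faults so far: 1)
  step 1: ref 4 -> FAULT, frames=[5,4] (faults so far: 2)
  step 2: ref 2 -> FAULT, evict 5, frames=[2,4] (faults so far: 3)
  step 3: ref 4 -> HIT, frames=[2,4] (faults so far: 3)
  step 4: ref 5 -> FAULT, evict 2, frames=[5,4] (faults so far: 4)
  step 5: ref 1 -> FAULT, evict 4, frames=[5,1] (faults so far: 5)
  step 6: ref 5 -> HIT, frames=[5,1] (faults so far: 5)
  step 7: ref 5 -> HIT, frames=[5,1] (faults so far: 5)
  step 8: ref 4 -> FAULT, evict 1, frames=[5,4] (faults so far: 6)
  step 9: ref 4 -> HIT, frames=[5,4] (faults so far: 6)
  step 10: ref 4 -> HIT, frames=[5,4] (faults so far: 6)
  step 11: ref 4 -> HIT, frames=[5,4] (faults so far: 6)
  step 12: ref 4 -> HIT, frames=[5,4] (faults so far: 6)
  step 13: ref 5 -> HIT, frames=[5,4] (faults so far: 6)
  step 14: ref 2 -> FAULT, evict 4, frames=[5,2] (faults so far: 7)
  Optimal total faults: 7

Answer: 8 7 7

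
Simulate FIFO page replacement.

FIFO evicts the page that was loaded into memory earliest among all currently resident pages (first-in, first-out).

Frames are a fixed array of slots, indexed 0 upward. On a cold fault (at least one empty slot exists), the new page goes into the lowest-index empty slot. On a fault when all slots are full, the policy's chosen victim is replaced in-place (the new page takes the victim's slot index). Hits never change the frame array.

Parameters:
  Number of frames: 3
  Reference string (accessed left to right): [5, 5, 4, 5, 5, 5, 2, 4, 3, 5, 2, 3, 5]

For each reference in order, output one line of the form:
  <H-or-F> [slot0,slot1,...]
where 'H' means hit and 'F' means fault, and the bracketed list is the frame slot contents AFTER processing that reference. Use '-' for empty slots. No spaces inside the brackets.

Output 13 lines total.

F [5,-,-]
H [5,-,-]
F [5,4,-]
H [5,4,-]
H [5,4,-]
H [5,4,-]
F [5,4,2]
H [5,4,2]
F [3,4,2]
F [3,5,2]
H [3,5,2]
H [3,5,2]
H [3,5,2]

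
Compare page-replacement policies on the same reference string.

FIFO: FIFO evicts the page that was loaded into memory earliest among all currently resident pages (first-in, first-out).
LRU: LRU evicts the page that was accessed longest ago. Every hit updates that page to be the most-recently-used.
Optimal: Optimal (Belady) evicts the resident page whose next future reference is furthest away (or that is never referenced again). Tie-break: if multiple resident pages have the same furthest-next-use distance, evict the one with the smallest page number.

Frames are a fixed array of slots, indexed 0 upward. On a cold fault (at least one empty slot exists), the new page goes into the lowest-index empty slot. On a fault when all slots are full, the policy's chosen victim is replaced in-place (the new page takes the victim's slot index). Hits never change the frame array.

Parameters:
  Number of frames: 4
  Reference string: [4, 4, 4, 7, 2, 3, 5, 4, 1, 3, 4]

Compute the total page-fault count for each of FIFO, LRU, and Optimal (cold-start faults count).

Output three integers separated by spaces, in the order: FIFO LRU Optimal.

--- FIFO ---
  step 0: ref 4 -> FAULT, frames=[4,-,-,-] (faults so far: 1)
  step 1: ref 4 -> HIT, frames=[4,-,-,-] (faults so far: 1)
  step 2: ref 4 -> HIT, frames=[4,-,-,-] (faults so far: 1)
  step 3: ref 7 -> FAULT, frames=[4,7,-,-] (faults so far: 2)
  step 4: ref 2 -> FAULT, frames=[4,7,2,-] (faults so far: 3)
  step 5: ref 3 -> FAULT, frames=[4,7,2,3] (faults so far: 4)
  step 6: ref 5 -> FAULT, evict 4, frames=[5,7,2,3] (faults so far: 5)
  step 7: ref 4 -> FAULT, evict 7, frames=[5,4,2,3] (faults so far: 6)
  step 8: ref 1 -> FAULT, evict 2, frames=[5,4,1,3] (faults so far: 7)
  step 9: ref 3 -> HIT, frames=[5,4,1,3] (faults so far: 7)
  step 10: ref 4 -> HIT, frames=[5,4,1,3] (faults so far: 7)
  FIFO total faults: 7
--- LRU ---
  step 0: ref 4 -> FAULT, frames=[4,-,-,-] (faults so far: 1)
  step 1: ref 4 -> HIT, frames=[4,-,-,-] (faults so far: 1)
  step 2: ref 4 -> HIT, frames=[4,-,-,-] (faults so far: 1)
  step 3: ref 7 -> FAULT, frames=[4,7,-,-] (faults so far: 2)
  step 4: ref 2 -> FAULT, frames=[4,7,2,-] (faults so far: 3)
  step 5: ref 3 -> FAULT, frames=[4,7,2,3] (faults so far: 4)
  step 6: ref 5 -> FAULT, evict 4, frames=[5,7,2,3] (faults so far: 5)
  step 7: ref 4 -> FAULT, evict 7, frames=[5,4,2,3] (faults so far: 6)
  step 8: ref 1 -> FAULT, evict 2, frames=[5,4,1,3] (faults so far: 7)
  step 9: ref 3 -> HIT, frames=[5,4,1,3] (faults so far: 7)
  step 10: ref 4 -> HIT, frames=[5,4,1,3] (faults so far: 7)
  LRU total faults: 7
--- Optimal ---
  step 0: ref 4 -> FAULT, frames=[4,-,-,-] (faults so far: 1)
  step 1: ref 4 -> HIT, frames=[4,-,-,-] (faults so far: 1)
  step 2: ref 4 -> HIT, frames=[4,-,-,-] (faults so far: 1)
  step 3: ref 7 -> FAULT, frames=[4,7,-,-] (faults so far: 2)
  step 4: ref 2 -> FAULT, frames=[4,7,2,-] (faults so far: 3)
  step 5: ref 3 -> FAULT, frames=[4,7,2,3] (faults so far: 4)
  step 6: ref 5 -> FAULT, evict 2, frames=[4,7,5,3] (faults so far: 5)
  step 7: ref 4 -> HIT, frames=[4,7,5,3] (faults so far: 5)
  step 8: ref 1 -> FAULT, evict 5, frames=[4,7,1,3] (faults so far: 6)
  step 9: ref 3 -> HIT, frames=[4,7,1,3] (faults so far: 6)
  step 10: ref 4 -> HIT, frames=[4,7,1,3] (faults so far: 6)
  Optimal total faults: 6

Answer: 7 7 6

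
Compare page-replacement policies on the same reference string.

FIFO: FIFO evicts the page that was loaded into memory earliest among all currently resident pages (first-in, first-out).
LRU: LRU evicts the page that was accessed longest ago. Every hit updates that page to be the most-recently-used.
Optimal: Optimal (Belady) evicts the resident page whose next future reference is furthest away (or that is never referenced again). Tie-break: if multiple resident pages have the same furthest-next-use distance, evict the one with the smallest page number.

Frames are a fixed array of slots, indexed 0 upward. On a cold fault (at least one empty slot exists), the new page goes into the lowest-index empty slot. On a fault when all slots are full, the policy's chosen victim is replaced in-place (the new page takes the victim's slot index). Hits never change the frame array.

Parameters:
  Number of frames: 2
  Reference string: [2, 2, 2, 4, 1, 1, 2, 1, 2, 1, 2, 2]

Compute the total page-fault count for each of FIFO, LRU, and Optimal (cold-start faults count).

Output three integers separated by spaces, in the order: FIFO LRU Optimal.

Answer: 4 4 3

Derivation:
--- FIFO ---
  step 0: ref 2 -> FAULT, frames=[2,-] (faults so far: 1)
  step 1: ref 2 -> HIT, frames=[2,-] (faults so far: 1)
  step 2: ref 2 -> HIT, frames=[2,-] (faults so far: 1)
  step 3: ref 4 -> FAULT, frames=[2,4] (faults so far: 2)
  step 4: ref 1 -> FAULT, evict 2, frames=[1,4] (faults so far: 3)
  step 5: ref 1 -> HIT, frames=[1,4] (faults so far: 3)
  step 6: ref 2 -> FAULT, evict 4, frames=[1,2] (faults so far: 4)
  step 7: ref 1 -> HIT, frames=[1,2] (faults so far: 4)
  step 8: ref 2 -> HIT, frames=[1,2] (faults so far: 4)
  step 9: ref 1 -> HIT, frames=[1,2] (faults so far: 4)
  step 10: ref 2 -> HIT, frames=[1,2] (faults so far: 4)
  step 11: ref 2 -> HIT, frames=[1,2] (faults so far: 4)
  FIFO total faults: 4
--- LRU ---
  step 0: ref 2 -> FAULT, frames=[2,-] (faults so far: 1)
  step 1: ref 2 -> HIT, frames=[2,-] (faults so far: 1)
  step 2: ref 2 -> HIT, frames=[2,-] (faults so far: 1)
  step 3: ref 4 -> FAULT, frames=[2,4] (faults so far: 2)
  step 4: ref 1 -> FAULT, evict 2, frames=[1,4] (faults so far: 3)
  step 5: ref 1 -> HIT, frames=[1,4] (faults so far: 3)
  step 6: ref 2 -> FAULT, evict 4, frames=[1,2] (faults so far: 4)
  step 7: ref 1 -> HIT, frames=[1,2] (faults so far: 4)
  step 8: ref 2 -> HIT, frames=[1,2] (faults so far: 4)
  step 9: ref 1 -> HIT, frames=[1,2] (faults so far: 4)
  step 10: ref 2 -> HIT, frames=[1,2] (faults so far: 4)
  step 11: ref 2 -> HIT, frames=[1,2] (faults so far: 4)
  LRU total faults: 4
--- Optimal ---
  step 0: ref 2 -> FAULT, frames=[2,-] (faults so far: 1)
  step 1: ref 2 -> HIT, frames=[2,-] (faults so far: 1)
  step 2: ref 2 -> HIT, frames=[2,-] (faults so far: 1)
  step 3: ref 4 -> FAULT, frames=[2,4] (faults so far: 2)
  step 4: ref 1 -> FAULT, evict 4, frames=[2,1] (faults so far: 3)
  step 5: ref 1 -> HIT, frames=[2,1] (faults so far: 3)
  step 6: ref 2 -> HIT, frames=[2,1] (faults so far: 3)
  step 7: ref 1 -> HIT, frames=[2,1] (faults so far: 3)
  step 8: ref 2 -> HIT, frames=[2,1] (faults so far: 3)
  step 9: ref 1 -> HIT, frames=[2,1] (faults so far: 3)
  step 10: ref 2 -> HIT, frames=[2,1] (faults so far: 3)
  step 11: ref 2 -> HIT, frames=[2,1] (faults so far: 3)
  Optimal total faults: 3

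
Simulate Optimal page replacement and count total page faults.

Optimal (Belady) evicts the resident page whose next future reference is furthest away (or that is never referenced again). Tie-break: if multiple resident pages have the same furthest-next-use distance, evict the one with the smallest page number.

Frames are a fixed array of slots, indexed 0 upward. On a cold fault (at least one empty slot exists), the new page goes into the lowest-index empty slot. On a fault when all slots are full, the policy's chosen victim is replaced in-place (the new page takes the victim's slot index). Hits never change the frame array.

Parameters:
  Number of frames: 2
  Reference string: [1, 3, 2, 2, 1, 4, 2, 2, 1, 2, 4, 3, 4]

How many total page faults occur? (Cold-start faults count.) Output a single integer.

Step 0: ref 1 → FAULT, frames=[1,-]
Step 1: ref 3 → FAULT, frames=[1,3]
Step 2: ref 2 → FAULT (evict 3), frames=[1,2]
Step 3: ref 2 → HIT, frames=[1,2]
Step 4: ref 1 → HIT, frames=[1,2]
Step 5: ref 4 → FAULT (evict 1), frames=[4,2]
Step 6: ref 2 → HIT, frames=[4,2]
Step 7: ref 2 → HIT, frames=[4,2]
Step 8: ref 1 → FAULT (evict 4), frames=[1,2]
Step 9: ref 2 → HIT, frames=[1,2]
Step 10: ref 4 → FAULT (evict 1), frames=[4,2]
Step 11: ref 3 → FAULT (evict 2), frames=[4,3]
Step 12: ref 4 → HIT, frames=[4,3]
Total faults: 7

Answer: 7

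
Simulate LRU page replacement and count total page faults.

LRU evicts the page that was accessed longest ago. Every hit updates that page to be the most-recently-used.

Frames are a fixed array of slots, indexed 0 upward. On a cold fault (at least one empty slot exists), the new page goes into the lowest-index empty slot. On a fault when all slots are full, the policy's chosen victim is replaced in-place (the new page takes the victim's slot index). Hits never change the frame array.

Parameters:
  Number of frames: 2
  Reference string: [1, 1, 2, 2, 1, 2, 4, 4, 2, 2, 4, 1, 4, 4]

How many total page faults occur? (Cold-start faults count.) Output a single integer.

Answer: 4

Derivation:
Step 0: ref 1 → FAULT, frames=[1,-]
Step 1: ref 1 → HIT, frames=[1,-]
Step 2: ref 2 → FAULT, frames=[1,2]
Step 3: ref 2 → HIT, frames=[1,2]
Step 4: ref 1 → HIT, frames=[1,2]
Step 5: ref 2 → HIT, frames=[1,2]
Step 6: ref 4 → FAULT (evict 1), frames=[4,2]
Step 7: ref 4 → HIT, frames=[4,2]
Step 8: ref 2 → HIT, frames=[4,2]
Step 9: ref 2 → HIT, frames=[4,2]
Step 10: ref 4 → HIT, frames=[4,2]
Step 11: ref 1 → FAULT (evict 2), frames=[4,1]
Step 12: ref 4 → HIT, frames=[4,1]
Step 13: ref 4 → HIT, frames=[4,1]
Total faults: 4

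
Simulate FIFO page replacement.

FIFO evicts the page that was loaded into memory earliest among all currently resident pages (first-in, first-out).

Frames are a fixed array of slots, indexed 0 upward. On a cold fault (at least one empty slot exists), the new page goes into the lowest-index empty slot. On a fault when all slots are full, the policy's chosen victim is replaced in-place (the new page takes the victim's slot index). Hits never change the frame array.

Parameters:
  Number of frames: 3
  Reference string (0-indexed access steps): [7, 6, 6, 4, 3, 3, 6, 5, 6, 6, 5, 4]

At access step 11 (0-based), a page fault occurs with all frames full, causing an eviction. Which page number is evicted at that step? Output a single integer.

Step 0: ref 7 -> FAULT, frames=[7,-,-]
Step 1: ref 6 -> FAULT, frames=[7,6,-]
Step 2: ref 6 -> HIT, frames=[7,6,-]
Step 3: ref 4 -> FAULT, frames=[7,6,4]
Step 4: ref 3 -> FAULT, evict 7, frames=[3,6,4]
Step 5: ref 3 -> HIT, frames=[3,6,4]
Step 6: ref 6 -> HIT, frames=[3,6,4]
Step 7: ref 5 -> FAULT, evict 6, frames=[3,5,4]
Step 8: ref 6 -> FAULT, evict 4, frames=[3,5,6]
Step 9: ref 6 -> HIT, frames=[3,5,6]
Step 10: ref 5 -> HIT, frames=[3,5,6]
Step 11: ref 4 -> FAULT, evict 3, frames=[4,5,6]
At step 11: evicted page 3

Answer: 3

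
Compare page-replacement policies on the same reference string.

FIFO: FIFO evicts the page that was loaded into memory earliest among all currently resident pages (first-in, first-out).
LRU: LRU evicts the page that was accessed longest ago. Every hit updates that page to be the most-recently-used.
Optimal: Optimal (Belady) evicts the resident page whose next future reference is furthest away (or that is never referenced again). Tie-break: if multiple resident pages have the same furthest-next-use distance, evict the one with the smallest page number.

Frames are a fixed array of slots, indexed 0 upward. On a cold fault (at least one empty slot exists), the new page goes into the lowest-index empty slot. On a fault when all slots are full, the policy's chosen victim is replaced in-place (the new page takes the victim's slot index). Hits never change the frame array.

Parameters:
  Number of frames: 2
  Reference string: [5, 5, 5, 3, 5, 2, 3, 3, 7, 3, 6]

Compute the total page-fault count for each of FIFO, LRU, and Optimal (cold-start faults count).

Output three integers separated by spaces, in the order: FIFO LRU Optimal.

Answer: 6 6 5

Derivation:
--- FIFO ---
  step 0: ref 5 -> FAULT, frames=[5,-] (faults so far: 1)
  step 1: ref 5 -> HIT, frames=[5,-] (faults so far: 1)
  step 2: ref 5 -> HIT, frames=[5,-] (faults so far: 1)
  step 3: ref 3 -> FAULT, frames=[5,3] (faults so far: 2)
  step 4: ref 5 -> HIT, frames=[5,3] (faults so far: 2)
  step 5: ref 2 -> FAULT, evict 5, frames=[2,3] (faults so far: 3)
  step 6: ref 3 -> HIT, frames=[2,3] (faults so far: 3)
  step 7: ref 3 -> HIT, frames=[2,3] (faults so far: 3)
  step 8: ref 7 -> FAULT, evict 3, frames=[2,7] (faults so far: 4)
  step 9: ref 3 -> FAULT, evict 2, frames=[3,7] (faults so far: 5)
  step 10: ref 6 -> FAULT, evict 7, frames=[3,6] (faults so far: 6)
  FIFO total faults: 6
--- LRU ---
  step 0: ref 5 -> FAULT, frames=[5,-] (faults so far: 1)
  step 1: ref 5 -> HIT, frames=[5,-] (faults so far: 1)
  step 2: ref 5 -> HIT, frames=[5,-] (faults so far: 1)
  step 3: ref 3 -> FAULT, frames=[5,3] (faults so far: 2)
  step 4: ref 5 -> HIT, frames=[5,3] (faults so far: 2)
  step 5: ref 2 -> FAULT, evict 3, frames=[5,2] (faults so far: 3)
  step 6: ref 3 -> FAULT, evict 5, frames=[3,2] (faults so far: 4)
  step 7: ref 3 -> HIT, frames=[3,2] (faults so far: 4)
  step 8: ref 7 -> FAULT, evict 2, frames=[3,7] (faults so far: 5)
  step 9: ref 3 -> HIT, frames=[3,7] (faults so far: 5)
  step 10: ref 6 -> FAULT, evict 7, frames=[3,6] (faults so far: 6)
  LRU total faults: 6
--- Optimal ---
  step 0: ref 5 -> FAULT, frames=[5,-] (faults so far: 1)
  step 1: ref 5 -> HIT, frames=[5,-] (faults so far: 1)
  step 2: ref 5 -> HIT, frames=[5,-] (faults so far: 1)
  step 3: ref 3 -> FAULT, frames=[5,3] (faults so far: 2)
  step 4: ref 5 -> HIT, frames=[5,3] (faults so far: 2)
  step 5: ref 2 -> FAULT, evict 5, frames=[2,3] (faults so far: 3)
  step 6: ref 3 -> HIT, frames=[2,3] (faults so far: 3)
  step 7: ref 3 -> HIT, frames=[2,3] (faults so far: 3)
  step 8: ref 7 -> FAULT, evict 2, frames=[7,3] (faults so far: 4)
  step 9: ref 3 -> HIT, frames=[7,3] (faults so far: 4)
  step 10: ref 6 -> FAULT, evict 3, frames=[7,6] (faults so far: 5)
  Optimal total faults: 5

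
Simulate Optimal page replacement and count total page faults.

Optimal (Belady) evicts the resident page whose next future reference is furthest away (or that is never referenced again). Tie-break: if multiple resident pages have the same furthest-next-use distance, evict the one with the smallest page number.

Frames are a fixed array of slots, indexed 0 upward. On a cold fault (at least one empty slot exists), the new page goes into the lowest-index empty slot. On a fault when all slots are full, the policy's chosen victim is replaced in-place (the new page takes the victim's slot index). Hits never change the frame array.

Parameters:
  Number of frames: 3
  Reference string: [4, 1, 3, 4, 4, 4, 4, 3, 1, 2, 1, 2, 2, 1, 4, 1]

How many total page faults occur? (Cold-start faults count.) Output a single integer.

Answer: 4

Derivation:
Step 0: ref 4 → FAULT, frames=[4,-,-]
Step 1: ref 1 → FAULT, frames=[4,1,-]
Step 2: ref 3 → FAULT, frames=[4,1,3]
Step 3: ref 4 → HIT, frames=[4,1,3]
Step 4: ref 4 → HIT, frames=[4,1,3]
Step 5: ref 4 → HIT, frames=[4,1,3]
Step 6: ref 4 → HIT, frames=[4,1,3]
Step 7: ref 3 → HIT, frames=[4,1,3]
Step 8: ref 1 → HIT, frames=[4,1,3]
Step 9: ref 2 → FAULT (evict 3), frames=[4,1,2]
Step 10: ref 1 → HIT, frames=[4,1,2]
Step 11: ref 2 → HIT, frames=[4,1,2]
Step 12: ref 2 → HIT, frames=[4,1,2]
Step 13: ref 1 → HIT, frames=[4,1,2]
Step 14: ref 4 → HIT, frames=[4,1,2]
Step 15: ref 1 → HIT, frames=[4,1,2]
Total faults: 4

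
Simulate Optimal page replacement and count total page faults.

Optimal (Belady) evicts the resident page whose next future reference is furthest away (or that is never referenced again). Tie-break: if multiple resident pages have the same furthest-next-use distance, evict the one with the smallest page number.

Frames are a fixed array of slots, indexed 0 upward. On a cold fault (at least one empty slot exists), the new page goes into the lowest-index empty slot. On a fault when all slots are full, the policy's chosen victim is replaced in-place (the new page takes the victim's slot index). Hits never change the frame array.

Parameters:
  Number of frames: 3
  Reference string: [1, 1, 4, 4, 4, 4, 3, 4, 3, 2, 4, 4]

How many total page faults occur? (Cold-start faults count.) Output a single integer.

Step 0: ref 1 → FAULT, frames=[1,-,-]
Step 1: ref 1 → HIT, frames=[1,-,-]
Step 2: ref 4 → FAULT, frames=[1,4,-]
Step 3: ref 4 → HIT, frames=[1,4,-]
Step 4: ref 4 → HIT, frames=[1,4,-]
Step 5: ref 4 → HIT, frames=[1,4,-]
Step 6: ref 3 → FAULT, frames=[1,4,3]
Step 7: ref 4 → HIT, frames=[1,4,3]
Step 8: ref 3 → HIT, frames=[1,4,3]
Step 9: ref 2 → FAULT (evict 1), frames=[2,4,3]
Step 10: ref 4 → HIT, frames=[2,4,3]
Step 11: ref 4 → HIT, frames=[2,4,3]
Total faults: 4

Answer: 4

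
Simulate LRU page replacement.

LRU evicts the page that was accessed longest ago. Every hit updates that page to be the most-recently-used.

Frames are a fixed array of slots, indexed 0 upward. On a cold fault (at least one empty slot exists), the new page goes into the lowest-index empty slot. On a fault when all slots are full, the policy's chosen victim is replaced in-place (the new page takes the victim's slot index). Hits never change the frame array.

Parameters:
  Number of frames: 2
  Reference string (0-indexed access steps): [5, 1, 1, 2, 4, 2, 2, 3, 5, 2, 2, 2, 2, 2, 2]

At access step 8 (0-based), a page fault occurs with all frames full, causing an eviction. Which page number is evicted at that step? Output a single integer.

Answer: 2

Derivation:
Step 0: ref 5 -> FAULT, frames=[5,-]
Step 1: ref 1 -> FAULT, frames=[5,1]
Step 2: ref 1 -> HIT, frames=[5,1]
Step 3: ref 2 -> FAULT, evict 5, frames=[2,1]
Step 4: ref 4 -> FAULT, evict 1, frames=[2,4]
Step 5: ref 2 -> HIT, frames=[2,4]
Step 6: ref 2 -> HIT, frames=[2,4]
Step 7: ref 3 -> FAULT, evict 4, frames=[2,3]
Step 8: ref 5 -> FAULT, evict 2, frames=[5,3]
At step 8: evicted page 2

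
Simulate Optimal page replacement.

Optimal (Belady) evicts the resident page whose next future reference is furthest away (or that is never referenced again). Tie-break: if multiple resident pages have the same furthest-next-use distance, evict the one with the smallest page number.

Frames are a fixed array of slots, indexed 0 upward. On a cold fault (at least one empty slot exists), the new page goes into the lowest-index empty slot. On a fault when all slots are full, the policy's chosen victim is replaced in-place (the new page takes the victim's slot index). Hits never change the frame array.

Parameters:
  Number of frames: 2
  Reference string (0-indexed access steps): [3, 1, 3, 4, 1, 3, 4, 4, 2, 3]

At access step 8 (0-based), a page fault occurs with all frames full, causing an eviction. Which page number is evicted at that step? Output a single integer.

Answer: 4

Derivation:
Step 0: ref 3 -> FAULT, frames=[3,-]
Step 1: ref 1 -> FAULT, frames=[3,1]
Step 2: ref 3 -> HIT, frames=[3,1]
Step 3: ref 4 -> FAULT, evict 3, frames=[4,1]
Step 4: ref 1 -> HIT, frames=[4,1]
Step 5: ref 3 -> FAULT, evict 1, frames=[4,3]
Step 6: ref 4 -> HIT, frames=[4,3]
Step 7: ref 4 -> HIT, frames=[4,3]
Step 8: ref 2 -> FAULT, evict 4, frames=[2,3]
At step 8: evicted page 4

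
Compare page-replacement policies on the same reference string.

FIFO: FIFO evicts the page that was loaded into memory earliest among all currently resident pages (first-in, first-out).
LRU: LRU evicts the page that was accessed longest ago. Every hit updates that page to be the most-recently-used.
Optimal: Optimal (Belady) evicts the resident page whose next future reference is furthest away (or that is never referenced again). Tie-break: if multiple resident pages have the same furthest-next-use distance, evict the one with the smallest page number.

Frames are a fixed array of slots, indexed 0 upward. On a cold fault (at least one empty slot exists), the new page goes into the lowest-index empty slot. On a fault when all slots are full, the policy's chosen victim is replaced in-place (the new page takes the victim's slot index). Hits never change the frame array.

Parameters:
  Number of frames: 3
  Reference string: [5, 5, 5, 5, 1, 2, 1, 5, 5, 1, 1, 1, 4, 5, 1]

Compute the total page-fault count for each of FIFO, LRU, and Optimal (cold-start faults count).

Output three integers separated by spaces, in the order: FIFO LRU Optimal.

--- FIFO ---
  step 0: ref 5 -> FAULT, frames=[5,-,-] (faults so far: 1)
  step 1: ref 5 -> HIT, frames=[5,-,-] (faults so far: 1)
  step 2: ref 5 -> HIT, frames=[5,-,-] (faults so far: 1)
  step 3: ref 5 -> HIT, frames=[5,-,-] (faults so far: 1)
  step 4: ref 1 -> FAULT, frames=[5,1,-] (faults so far: 2)
  step 5: ref 2 -> FAULT, frames=[5,1,2] (faults so far: 3)
  step 6: ref 1 -> HIT, frames=[5,1,2] (faults so far: 3)
  step 7: ref 5 -> HIT, frames=[5,1,2] (faults so far: 3)
  step 8: ref 5 -> HIT, frames=[5,1,2] (faults so far: 3)
  step 9: ref 1 -> HIT, frames=[5,1,2] (faults so far: 3)
  step 10: ref 1 -> HIT, frames=[5,1,2] (faults so far: 3)
  step 11: ref 1 -> HIT, frames=[5,1,2] (faults so far: 3)
  step 12: ref 4 -> FAULT, evict 5, frames=[4,1,2] (faults so far: 4)
  step 13: ref 5 -> FAULT, evict 1, frames=[4,5,2] (faults so far: 5)
  step 14: ref 1 -> FAULT, evict 2, frames=[4,5,1] (faults so far: 6)
  FIFO total faults: 6
--- LRU ---
  step 0: ref 5 -> FAULT, frames=[5,-,-] (faults so far: 1)
  step 1: ref 5 -> HIT, frames=[5,-,-] (faults so far: 1)
  step 2: ref 5 -> HIT, frames=[5,-,-] (faults so far: 1)
  step 3: ref 5 -> HIT, frames=[5,-,-] (faults so far: 1)
  step 4: ref 1 -> FAULT, frames=[5,1,-] (faults so far: 2)
  step 5: ref 2 -> FAULT, frames=[5,1,2] (faults so far: 3)
  step 6: ref 1 -> HIT, frames=[5,1,2] (faults so far: 3)
  step 7: ref 5 -> HIT, frames=[5,1,2] (faults so far: 3)
  step 8: ref 5 -> HIT, frames=[5,1,2] (faults so far: 3)
  step 9: ref 1 -> HIT, frames=[5,1,2] (faults so far: 3)
  step 10: ref 1 -> HIT, frames=[5,1,2] (faults so far: 3)
  step 11: ref 1 -> HIT, frames=[5,1,2] (faults so far: 3)
  step 12: ref 4 -> FAULT, evict 2, frames=[5,1,4] (faults so far: 4)
  step 13: ref 5 -> HIT, frames=[5,1,4] (faults so far: 4)
  step 14: ref 1 -> HIT, frames=[5,1,4] (faults so far: 4)
  LRU total faults: 4
--- Optimal ---
  step 0: ref 5 -> FAULT, frames=[5,-,-] (faults so far: 1)
  step 1: ref 5 -> HIT, frames=[5,-,-] (faults so far: 1)
  step 2: ref 5 -> HIT, frames=[5,-,-] (faults so far: 1)
  step 3: ref 5 -> HIT, frames=[5,-,-] (faults so far: 1)
  step 4: ref 1 -> FAULT, frames=[5,1,-] (faults so far: 2)
  step 5: ref 2 -> FAULT, frames=[5,1,2] (faults so far: 3)
  step 6: ref 1 -> HIT, frames=[5,1,2] (faults so far: 3)
  step 7: ref 5 -> HIT, frames=[5,1,2] (faults so far: 3)
  step 8: ref 5 -> HIT, frames=[5,1,2] (faults so far: 3)
  step 9: ref 1 -> HIT, frames=[5,1,2] (faults so far: 3)
  step 10: ref 1 -> HIT, frames=[5,1,2] (faults so far: 3)
  step 11: ref 1 -> HIT, frames=[5,1,2] (faults so far: 3)
  step 12: ref 4 -> FAULT, evict 2, frames=[5,1,4] (faults so far: 4)
  step 13: ref 5 -> HIT, frames=[5,1,4] (faults so far: 4)
  step 14: ref 1 -> HIT, frames=[5,1,4] (faults so far: 4)
  Optimal total faults: 4

Answer: 6 4 4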